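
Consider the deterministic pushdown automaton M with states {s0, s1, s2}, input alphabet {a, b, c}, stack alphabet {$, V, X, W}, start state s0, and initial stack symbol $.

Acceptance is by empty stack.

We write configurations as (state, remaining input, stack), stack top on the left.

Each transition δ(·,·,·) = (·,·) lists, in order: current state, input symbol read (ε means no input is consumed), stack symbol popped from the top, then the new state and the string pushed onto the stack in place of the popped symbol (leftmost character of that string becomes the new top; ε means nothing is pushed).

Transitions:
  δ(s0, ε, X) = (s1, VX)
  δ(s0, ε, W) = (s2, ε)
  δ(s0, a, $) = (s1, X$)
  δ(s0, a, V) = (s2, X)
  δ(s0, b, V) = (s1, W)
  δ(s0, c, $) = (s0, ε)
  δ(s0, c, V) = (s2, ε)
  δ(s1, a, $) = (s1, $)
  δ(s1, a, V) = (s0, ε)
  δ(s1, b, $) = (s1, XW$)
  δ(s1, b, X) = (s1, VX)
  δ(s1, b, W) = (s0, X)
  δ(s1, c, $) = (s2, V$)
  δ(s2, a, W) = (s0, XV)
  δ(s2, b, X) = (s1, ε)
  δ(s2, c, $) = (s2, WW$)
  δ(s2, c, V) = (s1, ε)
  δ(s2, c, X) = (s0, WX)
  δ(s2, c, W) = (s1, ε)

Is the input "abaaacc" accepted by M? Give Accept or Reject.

Reject

(s0, abaaacc, $)
  read a, top $: go to s1, push X$ → (s1, baaacc, X$)
  read b, top X: go to s1, push VX → (s1, aaacc, VX$)
  read a, top V: go to s0, push ε → (s0, aacc, X$)
  ε-move, top X: go to s1, push VX → (s1, aacc, VX$)
  read a, top V: go to s0, push ε → (s0, acc, X$)
  ε-move, top X: go to s1, push VX → (s1, acc, VX$)
  read a, top V: go to s0, push ε → (s0, cc, X$)
  ε-move, top X: go to s1, push VX → (s1, cc, VX$)
No transition applies at (s1, cc, VX$); input not fully consumed.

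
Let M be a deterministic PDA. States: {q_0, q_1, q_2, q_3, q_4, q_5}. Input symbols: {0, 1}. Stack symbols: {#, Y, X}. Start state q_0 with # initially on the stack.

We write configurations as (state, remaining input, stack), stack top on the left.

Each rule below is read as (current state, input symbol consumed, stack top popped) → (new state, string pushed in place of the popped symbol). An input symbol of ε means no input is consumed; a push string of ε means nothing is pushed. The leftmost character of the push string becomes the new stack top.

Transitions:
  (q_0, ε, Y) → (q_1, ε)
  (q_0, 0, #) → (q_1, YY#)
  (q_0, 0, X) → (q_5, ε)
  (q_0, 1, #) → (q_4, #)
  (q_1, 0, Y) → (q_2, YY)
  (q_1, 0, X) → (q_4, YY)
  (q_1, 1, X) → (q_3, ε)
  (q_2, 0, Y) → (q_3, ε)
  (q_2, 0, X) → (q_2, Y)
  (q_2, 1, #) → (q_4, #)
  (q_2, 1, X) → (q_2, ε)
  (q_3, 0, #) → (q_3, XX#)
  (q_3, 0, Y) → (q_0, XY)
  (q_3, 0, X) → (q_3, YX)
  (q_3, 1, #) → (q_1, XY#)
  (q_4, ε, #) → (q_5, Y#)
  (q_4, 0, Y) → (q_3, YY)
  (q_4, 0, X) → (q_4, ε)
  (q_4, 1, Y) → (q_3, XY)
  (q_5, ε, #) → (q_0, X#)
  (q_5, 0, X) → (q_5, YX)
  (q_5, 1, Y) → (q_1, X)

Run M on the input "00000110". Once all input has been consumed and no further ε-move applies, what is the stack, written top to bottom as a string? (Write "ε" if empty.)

(q_0, 00000110, #)
  read 0, top #: go to q_1, push YY# → (q_1, 0000110, YY#)
  read 0, top Y: go to q_2, push YY → (q_2, 000110, YYY#)
  read 0, top Y: go to q_3, push ε → (q_3, 00110, YY#)
  read 0, top Y: go to q_0, push XY → (q_0, 0110, XYY#)
  read 0, top X: go to q_5, push ε → (q_5, 110, YY#)
  read 1, top Y: go to q_1, push X → (q_1, 10, XY#)
  read 1, top X: go to q_3, push ε → (q_3, 0, Y#)
  read 0, top Y: go to q_0, push XY → (q_0, ε, XY#)
All input consumed in state q_0 with stack XY#.

XY#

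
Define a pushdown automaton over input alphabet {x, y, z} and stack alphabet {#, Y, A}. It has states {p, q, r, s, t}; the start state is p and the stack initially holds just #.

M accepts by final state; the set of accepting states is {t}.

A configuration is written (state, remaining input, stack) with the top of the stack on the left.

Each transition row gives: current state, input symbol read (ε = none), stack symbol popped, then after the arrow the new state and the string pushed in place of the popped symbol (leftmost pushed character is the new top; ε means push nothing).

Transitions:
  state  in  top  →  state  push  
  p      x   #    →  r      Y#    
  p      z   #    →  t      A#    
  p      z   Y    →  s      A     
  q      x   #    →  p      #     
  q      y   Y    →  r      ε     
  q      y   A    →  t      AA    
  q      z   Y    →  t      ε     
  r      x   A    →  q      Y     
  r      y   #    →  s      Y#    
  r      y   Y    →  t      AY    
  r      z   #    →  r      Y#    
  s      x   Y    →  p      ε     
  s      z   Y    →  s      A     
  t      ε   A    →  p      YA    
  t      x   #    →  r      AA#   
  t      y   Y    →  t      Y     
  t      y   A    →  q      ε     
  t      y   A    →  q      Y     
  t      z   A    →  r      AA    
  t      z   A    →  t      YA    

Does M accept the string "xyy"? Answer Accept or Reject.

No computation consumes all input and reaches a final state.

Reject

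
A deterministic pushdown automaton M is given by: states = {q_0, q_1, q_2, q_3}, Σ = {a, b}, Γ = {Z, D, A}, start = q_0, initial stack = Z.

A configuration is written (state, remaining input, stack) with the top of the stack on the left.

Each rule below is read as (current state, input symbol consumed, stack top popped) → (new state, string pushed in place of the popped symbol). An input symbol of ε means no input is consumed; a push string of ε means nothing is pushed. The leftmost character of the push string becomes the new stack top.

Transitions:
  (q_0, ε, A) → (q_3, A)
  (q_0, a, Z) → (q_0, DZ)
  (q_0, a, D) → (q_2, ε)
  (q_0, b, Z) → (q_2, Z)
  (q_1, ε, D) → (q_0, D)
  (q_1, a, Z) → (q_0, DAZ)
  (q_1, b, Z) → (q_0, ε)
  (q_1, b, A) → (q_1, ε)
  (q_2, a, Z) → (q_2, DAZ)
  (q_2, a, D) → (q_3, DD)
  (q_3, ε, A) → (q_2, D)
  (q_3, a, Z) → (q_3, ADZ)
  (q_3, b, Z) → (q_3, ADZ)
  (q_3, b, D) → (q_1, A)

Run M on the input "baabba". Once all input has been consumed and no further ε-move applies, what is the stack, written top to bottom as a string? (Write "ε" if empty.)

AZ

(q_0, baabba, Z)
  read b, top Z: go to q_2, push Z → (q_2, aabba, Z)
  read a, top Z: go to q_2, push DAZ → (q_2, abba, DAZ)
  read a, top D: go to q_3, push DD → (q_3, bba, DDAZ)
  read b, top D: go to q_1, push A → (q_1, ba, ADAZ)
  read b, top A: go to q_1, push ε → (q_1, a, DAZ)
  ε-move, top D: go to q_0, push D → (q_0, a, DAZ)
  read a, top D: go to q_2, push ε → (q_2, ε, AZ)
All input consumed in state q_2 with stack AZ.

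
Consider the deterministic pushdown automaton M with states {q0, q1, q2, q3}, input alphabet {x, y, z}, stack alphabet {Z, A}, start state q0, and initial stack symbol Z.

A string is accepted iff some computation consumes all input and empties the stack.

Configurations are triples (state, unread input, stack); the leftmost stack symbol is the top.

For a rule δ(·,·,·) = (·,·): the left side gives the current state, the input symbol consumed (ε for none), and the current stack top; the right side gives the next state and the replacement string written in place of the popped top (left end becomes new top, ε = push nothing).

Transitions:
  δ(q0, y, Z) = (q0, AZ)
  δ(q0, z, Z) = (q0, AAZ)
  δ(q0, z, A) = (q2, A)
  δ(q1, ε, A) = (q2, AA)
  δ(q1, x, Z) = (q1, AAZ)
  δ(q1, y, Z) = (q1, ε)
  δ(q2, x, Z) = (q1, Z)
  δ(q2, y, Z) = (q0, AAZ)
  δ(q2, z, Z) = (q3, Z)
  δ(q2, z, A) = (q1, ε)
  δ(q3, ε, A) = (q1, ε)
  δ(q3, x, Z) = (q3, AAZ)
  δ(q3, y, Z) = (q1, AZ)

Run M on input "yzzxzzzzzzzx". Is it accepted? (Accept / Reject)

Reject

(q0, yzzxzzzzzzzx, Z) ⊢ (q0, zzxzzzzzzzx, AZ) ⊢ (q2, zxzzzzzzzx, AZ) ⊢ (q1, xzzzzzzzx, Z) ⊢ (q1, zzzzzzzx, AAZ) ⊢ (q2, zzzzzzzx, AAAZ) ⊢ (q1, zzzzzzx, AAZ) ⊢ (q2, zzzzzzx, AAAZ) ⊢ (q1, zzzzzx, AAZ) ⊢ (q2, zzzzzx, AAAZ) ⊢ (q1, zzzzx, AAZ) ⊢ (q2, zzzzx, AAAZ) ⊢ (q1, zzzx, AAZ) ⊢ (q2, zzzx, AAAZ) ⊢ (q1, zzx, AAZ) ⊢ (q2, zzx, AAAZ) ⊢ (q1, zx, AAZ) ⊢ (q2, zx, AAAZ) ⊢ (q1, x, AAZ) ⊢ (q2, x, AAAZ)
No transition applies at (q2, x, AAAZ); input not fully consumed.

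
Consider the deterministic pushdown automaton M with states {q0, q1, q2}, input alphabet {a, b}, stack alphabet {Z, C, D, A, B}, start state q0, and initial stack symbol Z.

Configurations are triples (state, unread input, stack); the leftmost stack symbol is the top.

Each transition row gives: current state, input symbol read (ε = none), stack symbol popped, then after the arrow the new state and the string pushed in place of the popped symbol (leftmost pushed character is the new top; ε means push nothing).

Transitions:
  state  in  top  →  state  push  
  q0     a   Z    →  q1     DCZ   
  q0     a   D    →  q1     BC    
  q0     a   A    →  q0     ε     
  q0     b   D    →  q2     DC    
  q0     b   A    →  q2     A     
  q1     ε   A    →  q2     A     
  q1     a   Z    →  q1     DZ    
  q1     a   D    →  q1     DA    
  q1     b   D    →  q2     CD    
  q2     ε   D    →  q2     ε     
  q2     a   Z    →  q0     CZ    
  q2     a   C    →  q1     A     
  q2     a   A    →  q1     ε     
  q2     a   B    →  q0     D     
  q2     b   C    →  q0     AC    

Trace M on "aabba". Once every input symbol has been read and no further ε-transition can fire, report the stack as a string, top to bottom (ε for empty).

CDACZ

(q0, aabba, Z)
  read a, top Z: go to q1, push DCZ → (q1, abba, DCZ)
  read a, top D: go to q1, push DA → (q1, bba, DACZ)
  read b, top D: go to q2, push CD → (q2, ba, CDACZ)
  read b, top C: go to q0, push AC → (q0, a, ACDACZ)
  read a, top A: go to q0, push ε → (q0, ε, CDACZ)
All input consumed in state q0 with stack CDACZ.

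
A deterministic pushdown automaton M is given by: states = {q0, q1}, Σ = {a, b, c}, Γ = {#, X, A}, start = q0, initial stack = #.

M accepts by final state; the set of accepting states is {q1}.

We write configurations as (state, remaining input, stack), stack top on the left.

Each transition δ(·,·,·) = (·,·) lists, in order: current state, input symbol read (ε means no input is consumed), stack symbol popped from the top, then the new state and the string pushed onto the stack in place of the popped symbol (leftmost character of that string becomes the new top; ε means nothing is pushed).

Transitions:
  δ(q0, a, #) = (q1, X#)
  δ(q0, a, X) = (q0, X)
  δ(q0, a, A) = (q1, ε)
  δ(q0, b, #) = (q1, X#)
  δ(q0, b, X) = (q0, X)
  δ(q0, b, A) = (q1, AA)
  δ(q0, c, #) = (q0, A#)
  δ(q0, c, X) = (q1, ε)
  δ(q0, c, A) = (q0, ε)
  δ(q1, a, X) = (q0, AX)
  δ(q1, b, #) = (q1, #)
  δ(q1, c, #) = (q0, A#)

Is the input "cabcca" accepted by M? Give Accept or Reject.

(q0, cabcca, #)
  read c, top #: go to q0, push A# → (q0, abcca, A#)
  read a, top A: go to q1, push ε → (q1, bcca, #)
  read b, top #: go to q1, push # → (q1, cca, #)
  read c, top #: go to q0, push A# → (q0, ca, A#)
  read c, top A: go to q0, push ε → (q0, a, #)
  read a, top #: go to q1, push X# → (q1, ε, X#)
All input consumed; state q1 ∈ F.

Accept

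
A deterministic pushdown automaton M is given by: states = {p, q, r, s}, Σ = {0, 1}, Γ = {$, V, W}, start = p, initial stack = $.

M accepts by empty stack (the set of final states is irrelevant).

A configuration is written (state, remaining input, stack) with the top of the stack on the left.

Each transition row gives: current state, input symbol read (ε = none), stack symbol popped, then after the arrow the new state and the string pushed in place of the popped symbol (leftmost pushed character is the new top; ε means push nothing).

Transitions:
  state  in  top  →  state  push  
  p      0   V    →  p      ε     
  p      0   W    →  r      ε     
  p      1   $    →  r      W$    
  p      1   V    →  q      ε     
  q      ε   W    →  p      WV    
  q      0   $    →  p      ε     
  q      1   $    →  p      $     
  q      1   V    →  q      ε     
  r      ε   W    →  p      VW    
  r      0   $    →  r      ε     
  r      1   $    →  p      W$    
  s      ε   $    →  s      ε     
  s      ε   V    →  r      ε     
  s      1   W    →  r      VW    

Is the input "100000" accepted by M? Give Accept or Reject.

Reject

(p, 100000, $)
  read 1, top $: go to r, push W$ → (r, 00000, W$)
  ε-move, top W: go to p, push VW → (p, 00000, VW$)
  read 0, top V: go to p, push ε → (p, 0000, W$)
  read 0, top W: go to r, push ε → (r, 000, $)
  read 0, top $: go to r, push ε → (r, 00, ε)
No transition applies at (r, 00, ε); input not fully consumed.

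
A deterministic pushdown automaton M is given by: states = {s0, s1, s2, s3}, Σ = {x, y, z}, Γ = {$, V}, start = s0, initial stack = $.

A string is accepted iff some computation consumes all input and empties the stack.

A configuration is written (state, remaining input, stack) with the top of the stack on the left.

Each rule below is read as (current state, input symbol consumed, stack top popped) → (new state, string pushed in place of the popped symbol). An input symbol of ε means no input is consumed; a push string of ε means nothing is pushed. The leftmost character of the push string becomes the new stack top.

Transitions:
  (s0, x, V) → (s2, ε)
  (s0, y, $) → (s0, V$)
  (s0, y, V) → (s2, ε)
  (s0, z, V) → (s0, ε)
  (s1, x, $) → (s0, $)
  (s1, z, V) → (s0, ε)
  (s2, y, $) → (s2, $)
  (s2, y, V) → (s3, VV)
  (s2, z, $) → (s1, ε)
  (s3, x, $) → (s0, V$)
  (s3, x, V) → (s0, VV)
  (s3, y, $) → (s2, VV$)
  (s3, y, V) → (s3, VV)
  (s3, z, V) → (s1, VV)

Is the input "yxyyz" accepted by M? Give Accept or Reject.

Accept

(s0, yxyyz, $)
  read y, top $: go to s0, push V$ → (s0, xyyz, V$)
  read x, top V: go to s2, push ε → (s2, yyz, $)
  read y, top $: go to s2, push $ → (s2, yz, $)
  read y, top $: go to s2, push $ → (s2, z, $)
  read z, top $: go to s1, push ε → (s1, ε, ε)
All input consumed and the stack is empty.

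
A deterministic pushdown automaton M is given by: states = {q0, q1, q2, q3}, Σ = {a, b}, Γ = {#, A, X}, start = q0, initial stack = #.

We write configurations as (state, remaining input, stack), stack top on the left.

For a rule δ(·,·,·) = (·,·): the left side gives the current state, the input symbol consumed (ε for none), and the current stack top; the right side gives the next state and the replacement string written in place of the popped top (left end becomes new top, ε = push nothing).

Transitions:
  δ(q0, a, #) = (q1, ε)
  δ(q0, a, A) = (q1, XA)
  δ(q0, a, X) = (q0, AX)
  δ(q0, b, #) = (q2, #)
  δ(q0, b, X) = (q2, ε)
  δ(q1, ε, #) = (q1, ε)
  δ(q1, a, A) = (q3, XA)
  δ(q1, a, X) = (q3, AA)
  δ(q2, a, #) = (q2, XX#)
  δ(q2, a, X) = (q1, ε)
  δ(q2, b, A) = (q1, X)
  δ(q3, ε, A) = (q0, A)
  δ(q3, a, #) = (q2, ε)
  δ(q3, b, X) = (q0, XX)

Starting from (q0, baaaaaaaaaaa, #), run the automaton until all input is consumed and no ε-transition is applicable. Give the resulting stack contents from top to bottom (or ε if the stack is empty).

(q0, baaaaaaaaaaa, #)
  read b, top #: go to q2, push # → (q2, aaaaaaaaaaa, #)
  read a, top #: go to q2, push XX# → (q2, aaaaaaaaaa, XX#)
  read a, top X: go to q1, push ε → (q1, aaaaaaaaa, X#)
  read a, top X: go to q3, push AA → (q3, aaaaaaaa, AA#)
  ε-move, top A: go to q0, push A → (q0, aaaaaaaa, AA#)
  read a, top A: go to q1, push XA → (q1, aaaaaaa, XAA#)
  read a, top X: go to q3, push AA → (q3, aaaaaa, AAAA#)
  ε-move, top A: go to q0, push A → (q0, aaaaaa, AAAA#)
  read a, top A: go to q1, push XA → (q1, aaaaa, XAAAA#)
  read a, top X: go to q3, push AA → (q3, aaaa, AAAAAA#)
  ε-move, top A: go to q0, push A → (q0, aaaa, AAAAAA#)
  read a, top A: go to q1, push XA → (q1, aaa, XAAAAAA#)
  read a, top X: go to q3, push AA → (q3, aa, AAAAAAAA#)
  ε-move, top A: go to q0, push A → (q0, aa, AAAAAAAA#)
  read a, top A: go to q1, push XA → (q1, a, XAAAAAAAA#)
  read a, top X: go to q3, push AA → (q3, ε, AAAAAAAAAA#)
  ε-move, top A: go to q0, push A → (q0, ε, AAAAAAAAAA#)
All input consumed in state q0 with stack AAAAAAAAAA#.

AAAAAAAAAA#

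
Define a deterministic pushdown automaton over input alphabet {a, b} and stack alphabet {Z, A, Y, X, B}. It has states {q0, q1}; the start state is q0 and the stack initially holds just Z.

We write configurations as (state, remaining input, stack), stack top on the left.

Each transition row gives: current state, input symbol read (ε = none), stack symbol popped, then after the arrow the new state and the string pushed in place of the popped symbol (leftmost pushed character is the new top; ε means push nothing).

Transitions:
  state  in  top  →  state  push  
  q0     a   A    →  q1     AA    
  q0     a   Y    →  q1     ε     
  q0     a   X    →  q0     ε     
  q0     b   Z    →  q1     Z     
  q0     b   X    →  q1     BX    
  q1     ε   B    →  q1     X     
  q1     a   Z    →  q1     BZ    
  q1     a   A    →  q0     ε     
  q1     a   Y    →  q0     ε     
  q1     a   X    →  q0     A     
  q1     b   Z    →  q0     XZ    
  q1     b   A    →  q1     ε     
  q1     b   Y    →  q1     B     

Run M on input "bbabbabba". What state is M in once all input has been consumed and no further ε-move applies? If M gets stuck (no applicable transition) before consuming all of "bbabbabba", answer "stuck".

(q0, bbabbabba, Z)
  read b, top Z: go to q1, push Z → (q1, babbabba, Z)
  read b, top Z: go to q0, push XZ → (q0, abbabba, XZ)
  read a, top X: go to q0, push ε → (q0, bbabba, Z)
  read b, top Z: go to q1, push Z → (q1, babba, Z)
  read b, top Z: go to q0, push XZ → (q0, abba, XZ)
  read a, top X: go to q0, push ε → (q0, bba, Z)
  read b, top Z: go to q1, push Z → (q1, ba, Z)
  read b, top Z: go to q0, push XZ → (q0, a, XZ)
  read a, top X: go to q0, push ε → (q0, ε, Z)
All input consumed; M is in state q0.

q0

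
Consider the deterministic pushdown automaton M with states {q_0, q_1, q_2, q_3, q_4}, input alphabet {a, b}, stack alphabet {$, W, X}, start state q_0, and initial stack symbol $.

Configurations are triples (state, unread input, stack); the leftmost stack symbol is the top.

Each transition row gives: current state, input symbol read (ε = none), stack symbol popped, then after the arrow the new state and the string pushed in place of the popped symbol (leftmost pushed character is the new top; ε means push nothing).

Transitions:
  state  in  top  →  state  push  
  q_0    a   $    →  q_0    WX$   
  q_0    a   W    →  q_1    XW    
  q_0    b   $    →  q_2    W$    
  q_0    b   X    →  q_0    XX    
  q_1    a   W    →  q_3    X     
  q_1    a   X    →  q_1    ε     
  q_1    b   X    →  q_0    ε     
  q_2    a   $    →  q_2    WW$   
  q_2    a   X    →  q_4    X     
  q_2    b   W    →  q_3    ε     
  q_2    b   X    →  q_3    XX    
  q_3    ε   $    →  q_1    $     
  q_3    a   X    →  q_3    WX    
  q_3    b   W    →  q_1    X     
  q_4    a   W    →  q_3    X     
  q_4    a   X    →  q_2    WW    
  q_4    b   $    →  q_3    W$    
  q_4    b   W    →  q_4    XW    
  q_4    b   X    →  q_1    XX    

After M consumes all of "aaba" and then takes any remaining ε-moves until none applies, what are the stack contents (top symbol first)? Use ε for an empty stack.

(q_0, aaba, $) ⊢ (q_0, aba, WX$) ⊢ (q_1, ba, XWX$) ⊢ (q_0, a, WX$) ⊢ (q_1, ε, XWX$)
All input consumed in state q_1 with stack XWX$.

XWX$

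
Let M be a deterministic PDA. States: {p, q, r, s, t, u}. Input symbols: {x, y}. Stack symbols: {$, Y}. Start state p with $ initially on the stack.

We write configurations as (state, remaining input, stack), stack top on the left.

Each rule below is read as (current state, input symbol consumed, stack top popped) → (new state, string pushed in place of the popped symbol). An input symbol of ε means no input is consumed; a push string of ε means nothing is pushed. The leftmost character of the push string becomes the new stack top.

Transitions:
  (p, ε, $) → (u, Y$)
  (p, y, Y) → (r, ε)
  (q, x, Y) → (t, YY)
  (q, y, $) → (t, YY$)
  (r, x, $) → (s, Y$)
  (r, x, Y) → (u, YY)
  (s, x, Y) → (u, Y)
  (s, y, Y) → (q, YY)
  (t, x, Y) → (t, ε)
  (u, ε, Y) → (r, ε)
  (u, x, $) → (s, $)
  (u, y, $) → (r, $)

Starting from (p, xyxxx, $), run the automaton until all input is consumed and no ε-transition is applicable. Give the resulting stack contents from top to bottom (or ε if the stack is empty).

Y$

(p, xyxxx, $)
  ε-move, top $: go to u, push Y$ → (u, xyxxx, Y$)
  ε-move, top Y: go to r, push ε → (r, xyxxx, $)
  read x, top $: go to s, push Y$ → (s, yxxx, Y$)
  read y, top Y: go to q, push YY → (q, xxx, YY$)
  read x, top Y: go to t, push YY → (t, xx, YYY$)
  read x, top Y: go to t, push ε → (t, x, YY$)
  read x, top Y: go to t, push ε → (t, ε, Y$)
All input consumed in state t with stack Y$.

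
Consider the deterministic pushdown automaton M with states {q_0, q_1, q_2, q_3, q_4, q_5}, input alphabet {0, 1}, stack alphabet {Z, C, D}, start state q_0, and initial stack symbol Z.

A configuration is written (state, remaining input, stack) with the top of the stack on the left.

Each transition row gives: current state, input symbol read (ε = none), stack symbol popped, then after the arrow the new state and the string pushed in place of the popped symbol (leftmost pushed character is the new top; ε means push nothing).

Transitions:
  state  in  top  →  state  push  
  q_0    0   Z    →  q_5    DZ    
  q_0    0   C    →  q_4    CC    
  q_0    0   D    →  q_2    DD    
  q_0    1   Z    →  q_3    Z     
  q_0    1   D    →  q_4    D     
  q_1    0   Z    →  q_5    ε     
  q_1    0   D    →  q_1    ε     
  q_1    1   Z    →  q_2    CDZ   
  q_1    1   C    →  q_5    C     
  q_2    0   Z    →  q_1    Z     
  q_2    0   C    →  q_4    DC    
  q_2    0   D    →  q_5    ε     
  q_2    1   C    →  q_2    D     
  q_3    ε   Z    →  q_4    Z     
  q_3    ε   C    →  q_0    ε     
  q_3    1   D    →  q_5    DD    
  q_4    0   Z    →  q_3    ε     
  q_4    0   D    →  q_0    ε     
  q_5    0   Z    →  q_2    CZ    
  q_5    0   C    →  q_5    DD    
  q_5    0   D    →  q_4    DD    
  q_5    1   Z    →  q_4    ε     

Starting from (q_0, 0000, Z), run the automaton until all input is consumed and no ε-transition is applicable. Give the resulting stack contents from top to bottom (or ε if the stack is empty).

(q_0, 0000, Z)
  read 0, top Z: go to q_5, push DZ → (q_5, 000, DZ)
  read 0, top D: go to q_4, push DD → (q_4, 00, DDZ)
  read 0, top D: go to q_0, push ε → (q_0, 0, DZ)
  read 0, top D: go to q_2, push DD → (q_2, ε, DDZ)
All input consumed in state q_2 with stack DDZ.

DDZ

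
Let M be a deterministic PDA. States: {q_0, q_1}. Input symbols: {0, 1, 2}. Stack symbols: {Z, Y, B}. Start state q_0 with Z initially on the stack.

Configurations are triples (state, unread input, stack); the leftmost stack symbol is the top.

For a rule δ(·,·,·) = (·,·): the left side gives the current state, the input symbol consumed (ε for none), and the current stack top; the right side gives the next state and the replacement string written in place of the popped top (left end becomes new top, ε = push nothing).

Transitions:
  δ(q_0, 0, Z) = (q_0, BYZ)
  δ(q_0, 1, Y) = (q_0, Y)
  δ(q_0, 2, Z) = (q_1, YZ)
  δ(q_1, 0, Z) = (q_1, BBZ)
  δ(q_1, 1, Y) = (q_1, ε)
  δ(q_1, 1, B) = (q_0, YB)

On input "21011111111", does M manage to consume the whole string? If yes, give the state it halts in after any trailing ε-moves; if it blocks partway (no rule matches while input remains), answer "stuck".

(q_0, 21011111111, Z) ⊢ (q_1, 1011111111, YZ) ⊢ (q_1, 011111111, Z) ⊢ (q_1, 11111111, BBZ) ⊢ (q_0, 1111111, YBBZ) ⊢ (q_0, 111111, YBBZ) ⊢ (q_0, 11111, YBBZ) ⊢ (q_0, 1111, YBBZ) ⊢ (q_0, 111, YBBZ) ⊢ (q_0, 11, YBBZ) ⊢ (q_0, 1, YBBZ) ⊢ (q_0, ε, YBBZ)
All input consumed; M is in state q_0.

q_0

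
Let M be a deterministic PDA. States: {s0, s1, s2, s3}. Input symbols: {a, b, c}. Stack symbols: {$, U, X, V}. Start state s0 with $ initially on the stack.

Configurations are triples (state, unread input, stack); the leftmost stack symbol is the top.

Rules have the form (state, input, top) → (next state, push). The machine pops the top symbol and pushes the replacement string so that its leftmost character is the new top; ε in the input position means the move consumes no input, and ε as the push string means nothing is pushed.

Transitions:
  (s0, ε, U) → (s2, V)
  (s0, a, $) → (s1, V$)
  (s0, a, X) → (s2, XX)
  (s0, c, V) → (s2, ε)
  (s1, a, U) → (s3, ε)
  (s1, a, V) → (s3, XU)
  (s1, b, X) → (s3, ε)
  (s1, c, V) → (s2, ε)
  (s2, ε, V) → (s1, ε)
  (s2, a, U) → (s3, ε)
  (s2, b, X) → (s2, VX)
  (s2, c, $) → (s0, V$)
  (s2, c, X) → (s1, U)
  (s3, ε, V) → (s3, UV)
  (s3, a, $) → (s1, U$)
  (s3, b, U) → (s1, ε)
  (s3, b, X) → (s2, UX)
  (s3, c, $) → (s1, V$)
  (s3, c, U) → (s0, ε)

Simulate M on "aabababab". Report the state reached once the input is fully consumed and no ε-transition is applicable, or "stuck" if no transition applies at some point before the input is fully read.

(s0, aabababab, $)
  read a, top $: go to s1, push V$ → (s1, abababab, V$)
  read a, top V: go to s3, push XU → (s3, bababab, XU$)
  read b, top X: go to s2, push UX → (s2, ababab, UXU$)
  read a, top U: go to s3, push ε → (s3, babab, XU$)
  read b, top X: go to s2, push UX → (s2, abab, UXU$)
  read a, top U: go to s3, push ε → (s3, bab, XU$)
  read b, top X: go to s2, push UX → (s2, ab, UXU$)
  read a, top U: go to s3, push ε → (s3, b, XU$)
  read b, top X: go to s2, push UX → (s2, ε, UXU$)
All input consumed; M is in state s2.

s2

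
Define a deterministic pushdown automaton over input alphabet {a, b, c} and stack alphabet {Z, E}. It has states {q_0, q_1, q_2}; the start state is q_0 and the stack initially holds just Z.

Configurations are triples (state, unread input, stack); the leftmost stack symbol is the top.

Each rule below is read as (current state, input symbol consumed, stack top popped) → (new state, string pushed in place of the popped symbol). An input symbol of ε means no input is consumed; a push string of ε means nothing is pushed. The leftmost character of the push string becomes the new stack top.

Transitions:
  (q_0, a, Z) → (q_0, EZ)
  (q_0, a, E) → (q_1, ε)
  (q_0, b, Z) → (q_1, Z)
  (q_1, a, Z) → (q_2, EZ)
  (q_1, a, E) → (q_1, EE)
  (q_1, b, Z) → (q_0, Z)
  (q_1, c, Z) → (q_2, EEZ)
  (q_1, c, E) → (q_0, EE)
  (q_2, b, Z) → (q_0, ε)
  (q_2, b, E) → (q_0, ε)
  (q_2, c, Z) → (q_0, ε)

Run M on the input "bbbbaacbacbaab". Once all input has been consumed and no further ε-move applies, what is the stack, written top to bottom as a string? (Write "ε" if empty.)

(q_0, bbbbaacbacbaab, Z) ⊢ (q_1, bbbaacbacbaab, Z) ⊢ (q_0, bbaacbacbaab, Z) ⊢ (q_1, baacbacbaab, Z) ⊢ (q_0, aacbacbaab, Z) ⊢ (q_0, acbacbaab, EZ) ⊢ (q_1, cbacbaab, Z) ⊢ (q_2, bacbaab, EEZ) ⊢ (q_0, acbaab, EZ) ⊢ (q_1, cbaab, Z) ⊢ (q_2, baab, EEZ) ⊢ (q_0, aab, EZ) ⊢ (q_1, ab, Z) ⊢ (q_2, b, EZ) ⊢ (q_0, ε, Z)
All input consumed in state q_0 with stack Z.

Z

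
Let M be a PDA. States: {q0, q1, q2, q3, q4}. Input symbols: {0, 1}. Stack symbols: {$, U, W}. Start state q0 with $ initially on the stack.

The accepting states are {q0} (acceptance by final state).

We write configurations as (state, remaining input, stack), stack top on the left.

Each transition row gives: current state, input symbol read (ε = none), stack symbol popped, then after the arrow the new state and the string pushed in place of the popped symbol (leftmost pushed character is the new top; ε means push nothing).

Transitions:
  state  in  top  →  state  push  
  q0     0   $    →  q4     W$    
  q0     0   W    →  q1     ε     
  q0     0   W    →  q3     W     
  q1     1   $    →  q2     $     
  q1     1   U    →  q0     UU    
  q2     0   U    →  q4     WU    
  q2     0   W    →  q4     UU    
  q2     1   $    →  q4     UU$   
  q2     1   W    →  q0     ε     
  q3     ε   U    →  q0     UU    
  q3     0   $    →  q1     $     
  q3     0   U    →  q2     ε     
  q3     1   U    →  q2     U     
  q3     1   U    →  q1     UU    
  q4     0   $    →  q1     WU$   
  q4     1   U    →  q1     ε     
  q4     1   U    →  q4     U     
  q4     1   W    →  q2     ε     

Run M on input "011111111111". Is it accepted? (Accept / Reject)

One accepting computation: (q0, 011111111111, $) ⊢ (q4, 11111111111, W$) ⊢ (q2, 1111111111, $) ⊢ (q4, 111111111, UU$) ⊢ (q4, 11111111, UU$) ⊢ (q4, 1111111, UU$) ⊢ (q4, 111111, UU$) ⊢ (q4, 11111, UU$) ⊢ (q4, 1111, UU$) ⊢ (q4, 111, UU$) ⊢ (q4, 11, UU$) ⊢ (q1, 1, U$) ⊢ (q0, ε, UU$)
All input consumed and state q0 ∈ F.

Accept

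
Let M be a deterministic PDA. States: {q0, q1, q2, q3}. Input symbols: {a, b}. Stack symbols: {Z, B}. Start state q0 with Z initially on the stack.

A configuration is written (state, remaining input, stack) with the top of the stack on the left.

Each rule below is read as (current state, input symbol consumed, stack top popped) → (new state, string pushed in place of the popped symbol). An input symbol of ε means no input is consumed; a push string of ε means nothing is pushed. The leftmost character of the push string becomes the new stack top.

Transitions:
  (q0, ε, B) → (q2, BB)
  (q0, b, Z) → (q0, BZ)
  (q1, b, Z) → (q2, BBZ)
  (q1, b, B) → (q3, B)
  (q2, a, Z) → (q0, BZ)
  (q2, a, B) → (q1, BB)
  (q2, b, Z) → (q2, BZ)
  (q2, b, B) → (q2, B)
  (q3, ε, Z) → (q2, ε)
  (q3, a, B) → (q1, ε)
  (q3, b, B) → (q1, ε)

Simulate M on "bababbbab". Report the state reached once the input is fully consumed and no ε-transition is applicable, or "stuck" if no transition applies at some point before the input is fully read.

(q0, bababbbab, Z)
  read b, top Z: go to q0, push BZ → (q0, ababbbab, BZ)
  ε-move, top B: go to q2, push BB → (q2, ababbbab, BBZ)
  read a, top B: go to q1, push BB → (q1, babbbab, BBBZ)
  read b, top B: go to q3, push B → (q3, abbbab, BBBZ)
  read a, top B: go to q1, push ε → (q1, bbbab, BBZ)
  read b, top B: go to q3, push B → (q3, bbab, BBZ)
  read b, top B: go to q1, push ε → (q1, bab, BZ)
  read b, top B: go to q3, push B → (q3, ab, BZ)
  read a, top B: go to q1, push ε → (q1, b, Z)
  read b, top Z: go to q2, push BBZ → (q2, ε, BBZ)
All input consumed; M is in state q2.

q2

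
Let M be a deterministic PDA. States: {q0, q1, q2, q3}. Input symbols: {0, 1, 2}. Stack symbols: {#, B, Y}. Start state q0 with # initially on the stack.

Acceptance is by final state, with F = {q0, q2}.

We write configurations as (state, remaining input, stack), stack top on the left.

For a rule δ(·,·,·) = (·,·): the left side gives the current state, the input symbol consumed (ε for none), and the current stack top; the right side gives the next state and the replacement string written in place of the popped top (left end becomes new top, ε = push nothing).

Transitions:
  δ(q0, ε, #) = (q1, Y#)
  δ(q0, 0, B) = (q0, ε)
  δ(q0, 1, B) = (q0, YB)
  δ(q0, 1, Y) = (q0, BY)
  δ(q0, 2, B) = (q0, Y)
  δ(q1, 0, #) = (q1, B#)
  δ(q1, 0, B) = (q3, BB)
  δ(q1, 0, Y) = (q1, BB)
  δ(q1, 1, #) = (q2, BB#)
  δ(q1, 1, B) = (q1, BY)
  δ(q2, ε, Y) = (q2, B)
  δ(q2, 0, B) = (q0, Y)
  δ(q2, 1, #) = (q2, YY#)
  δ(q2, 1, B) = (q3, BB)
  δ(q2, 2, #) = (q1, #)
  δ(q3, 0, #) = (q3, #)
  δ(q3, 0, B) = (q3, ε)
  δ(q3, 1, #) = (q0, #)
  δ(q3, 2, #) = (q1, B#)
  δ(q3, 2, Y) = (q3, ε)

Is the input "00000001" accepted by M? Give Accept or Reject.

(q0, 00000001, #)
  ε-move, top #: go to q1, push Y# → (q1, 00000001, Y#)
  read 0, top Y: go to q1, push BB → (q1, 0000001, BB#)
  read 0, top B: go to q3, push BB → (q3, 000001, BBB#)
  read 0, top B: go to q3, push ε → (q3, 00001, BB#)
  read 0, top B: go to q3, push ε → (q3, 0001, B#)
  read 0, top B: go to q3, push ε → (q3, 001, #)
  read 0, top #: go to q3, push # → (q3, 01, #)
  read 0, top #: go to q3, push # → (q3, 1, #)
  read 1, top #: go to q0, push # → (q0, ε, #)
All input consumed; state q0 ∈ F.

Accept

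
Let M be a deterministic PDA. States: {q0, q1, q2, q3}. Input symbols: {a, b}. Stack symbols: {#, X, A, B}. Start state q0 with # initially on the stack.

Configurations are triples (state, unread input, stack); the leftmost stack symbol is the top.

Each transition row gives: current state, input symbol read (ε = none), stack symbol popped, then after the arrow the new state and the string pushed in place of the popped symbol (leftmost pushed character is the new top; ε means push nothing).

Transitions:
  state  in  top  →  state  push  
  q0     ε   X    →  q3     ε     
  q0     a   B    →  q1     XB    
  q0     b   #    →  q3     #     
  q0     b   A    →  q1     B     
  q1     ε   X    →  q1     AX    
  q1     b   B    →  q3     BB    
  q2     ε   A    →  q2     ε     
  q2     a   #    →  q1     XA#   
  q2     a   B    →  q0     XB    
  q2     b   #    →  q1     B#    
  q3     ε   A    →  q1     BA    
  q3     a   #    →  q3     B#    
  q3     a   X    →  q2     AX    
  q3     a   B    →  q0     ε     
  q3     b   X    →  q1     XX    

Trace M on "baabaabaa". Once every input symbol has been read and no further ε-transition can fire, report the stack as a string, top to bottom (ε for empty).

#

(q0, baabaabaa, #)
  read b, top #: go to q3, push # → (q3, aabaabaa, #)
  read a, top #: go to q3, push B# → (q3, abaabaa, B#)
  read a, top B: go to q0, push ε → (q0, baabaa, #)
  read b, top #: go to q3, push # → (q3, aabaa, #)
  read a, top #: go to q3, push B# → (q3, abaa, B#)
  read a, top B: go to q0, push ε → (q0, baa, #)
  read b, top #: go to q3, push # → (q3, aa, #)
  read a, top #: go to q3, push B# → (q3, a, B#)
  read a, top B: go to q0, push ε → (q0, ε, #)
All input consumed in state q0 with stack #.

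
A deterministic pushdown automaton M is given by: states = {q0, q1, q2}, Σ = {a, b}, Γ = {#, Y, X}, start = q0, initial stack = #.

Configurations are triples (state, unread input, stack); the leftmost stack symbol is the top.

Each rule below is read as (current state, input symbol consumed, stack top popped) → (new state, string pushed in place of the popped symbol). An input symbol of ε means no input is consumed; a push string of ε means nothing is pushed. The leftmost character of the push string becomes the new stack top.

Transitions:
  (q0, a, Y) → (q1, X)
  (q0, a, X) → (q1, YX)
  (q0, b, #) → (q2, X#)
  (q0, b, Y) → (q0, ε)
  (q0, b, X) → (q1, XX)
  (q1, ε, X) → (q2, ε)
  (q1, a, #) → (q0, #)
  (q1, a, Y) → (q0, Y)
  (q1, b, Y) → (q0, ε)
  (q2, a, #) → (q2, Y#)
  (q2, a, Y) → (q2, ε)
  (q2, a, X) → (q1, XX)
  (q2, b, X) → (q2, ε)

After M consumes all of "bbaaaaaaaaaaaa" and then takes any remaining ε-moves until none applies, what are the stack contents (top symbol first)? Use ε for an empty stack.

(q0, bbaaaaaaaaaaaa, #) ⊢ (q2, baaaaaaaaaaaa, X#) ⊢ (q2, aaaaaaaaaaaa, #) ⊢ (q2, aaaaaaaaaaa, Y#) ⊢ (q2, aaaaaaaaaa, #) ⊢ (q2, aaaaaaaaa, Y#) ⊢ (q2, aaaaaaaa, #) ⊢ (q2, aaaaaaa, Y#) ⊢ (q2, aaaaaa, #) ⊢ (q2, aaaaa, Y#) ⊢ (q2, aaaa, #) ⊢ (q2, aaa, Y#) ⊢ (q2, aa, #) ⊢ (q2, a, Y#) ⊢ (q2, ε, #)
All input consumed in state q2 with stack #.

#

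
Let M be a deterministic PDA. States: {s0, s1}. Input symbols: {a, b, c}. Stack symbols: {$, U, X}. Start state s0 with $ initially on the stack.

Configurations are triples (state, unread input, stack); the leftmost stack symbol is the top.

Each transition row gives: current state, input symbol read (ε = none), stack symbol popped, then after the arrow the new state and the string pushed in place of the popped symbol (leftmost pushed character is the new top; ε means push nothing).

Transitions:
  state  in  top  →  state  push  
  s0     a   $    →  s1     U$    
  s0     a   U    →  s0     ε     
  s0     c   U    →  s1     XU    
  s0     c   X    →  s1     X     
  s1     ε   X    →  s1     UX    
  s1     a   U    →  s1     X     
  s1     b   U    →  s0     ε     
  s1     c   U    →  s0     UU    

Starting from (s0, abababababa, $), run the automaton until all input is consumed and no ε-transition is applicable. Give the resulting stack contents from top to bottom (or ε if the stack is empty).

U$

(s0, abababababa, $) ⊢ (s1, bababababa, U$) ⊢ (s0, ababababa, $) ⊢ (s1, babababa, U$) ⊢ (s0, abababa, $) ⊢ (s1, bababa, U$) ⊢ (s0, ababa, $) ⊢ (s1, baba, U$) ⊢ (s0, aba, $) ⊢ (s1, ba, U$) ⊢ (s0, a, $) ⊢ (s1, ε, U$)
All input consumed in state s1 with stack U$.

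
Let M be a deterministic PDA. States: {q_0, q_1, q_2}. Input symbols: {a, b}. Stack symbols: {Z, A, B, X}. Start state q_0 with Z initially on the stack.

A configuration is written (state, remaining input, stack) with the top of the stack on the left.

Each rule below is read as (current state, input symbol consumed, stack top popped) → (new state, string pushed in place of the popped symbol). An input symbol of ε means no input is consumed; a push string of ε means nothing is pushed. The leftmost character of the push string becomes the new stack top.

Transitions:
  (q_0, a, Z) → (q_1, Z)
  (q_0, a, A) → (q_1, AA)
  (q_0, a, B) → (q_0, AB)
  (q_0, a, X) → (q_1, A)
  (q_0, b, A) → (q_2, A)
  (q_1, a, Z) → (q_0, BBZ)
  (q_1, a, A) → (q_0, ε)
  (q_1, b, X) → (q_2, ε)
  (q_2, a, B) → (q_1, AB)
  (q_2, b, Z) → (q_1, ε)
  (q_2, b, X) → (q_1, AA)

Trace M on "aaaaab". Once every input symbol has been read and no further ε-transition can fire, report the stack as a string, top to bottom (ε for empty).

ABBZ

(q_0, aaaaab, Z) ⊢ (q_1, aaaab, Z) ⊢ (q_0, aaab, BBZ) ⊢ (q_0, aab, ABBZ) ⊢ (q_1, ab, AABBZ) ⊢ (q_0, b, ABBZ) ⊢ (q_2, ε, ABBZ)
All input consumed in state q_2 with stack ABBZ.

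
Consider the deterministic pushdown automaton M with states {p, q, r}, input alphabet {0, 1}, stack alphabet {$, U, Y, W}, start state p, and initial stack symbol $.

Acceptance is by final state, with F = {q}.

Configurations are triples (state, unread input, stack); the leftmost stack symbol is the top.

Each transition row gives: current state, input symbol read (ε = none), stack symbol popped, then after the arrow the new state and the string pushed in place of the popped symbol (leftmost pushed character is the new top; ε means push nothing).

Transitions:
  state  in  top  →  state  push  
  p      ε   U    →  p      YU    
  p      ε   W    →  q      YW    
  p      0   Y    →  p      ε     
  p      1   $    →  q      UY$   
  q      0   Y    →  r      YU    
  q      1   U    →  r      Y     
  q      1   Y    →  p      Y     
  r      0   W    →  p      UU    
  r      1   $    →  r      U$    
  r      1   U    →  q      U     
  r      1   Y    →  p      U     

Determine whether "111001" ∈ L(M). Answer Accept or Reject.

Reject

(p, 111001, $) ⊢ (q, 11001, UY$) ⊢ (r, 1001, YY$) ⊢ (p, 001, UY$) ⊢ (p, 001, YUY$) ⊢ (p, 01, UY$) ⊢ (p, 01, YUY$) ⊢ (p, 1, UY$) ⊢ (p, 1, YUY$)
No transition applies at (p, 1, YUY$); input not fully consumed.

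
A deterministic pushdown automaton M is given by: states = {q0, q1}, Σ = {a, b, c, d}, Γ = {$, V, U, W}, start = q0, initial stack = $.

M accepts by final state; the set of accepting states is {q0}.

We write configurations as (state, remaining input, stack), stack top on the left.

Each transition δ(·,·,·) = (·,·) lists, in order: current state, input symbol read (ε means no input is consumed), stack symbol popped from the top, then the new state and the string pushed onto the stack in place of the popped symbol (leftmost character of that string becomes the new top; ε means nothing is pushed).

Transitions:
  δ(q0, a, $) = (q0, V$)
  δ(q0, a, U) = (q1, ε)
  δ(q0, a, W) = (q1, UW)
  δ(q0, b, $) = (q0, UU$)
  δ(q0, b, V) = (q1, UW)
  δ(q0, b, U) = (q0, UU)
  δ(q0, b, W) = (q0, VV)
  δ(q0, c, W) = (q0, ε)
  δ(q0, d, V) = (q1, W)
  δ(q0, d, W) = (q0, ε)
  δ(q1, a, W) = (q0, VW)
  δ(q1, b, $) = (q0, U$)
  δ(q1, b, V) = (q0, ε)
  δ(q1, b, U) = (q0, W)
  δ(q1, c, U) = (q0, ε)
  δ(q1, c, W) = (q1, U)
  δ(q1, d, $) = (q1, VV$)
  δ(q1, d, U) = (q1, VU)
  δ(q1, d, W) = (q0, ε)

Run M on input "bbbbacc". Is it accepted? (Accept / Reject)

Reject

(q0, bbbbacc, $) ⊢ (q0, bbbacc, UU$) ⊢ (q0, bbacc, UUU$) ⊢ (q0, bacc, UUUU$) ⊢ (q0, acc, UUUUU$) ⊢ (q1, cc, UUUU$) ⊢ (q0, c, UUU$)
No transition applies at (q0, c, UUU$); input not fully consumed.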